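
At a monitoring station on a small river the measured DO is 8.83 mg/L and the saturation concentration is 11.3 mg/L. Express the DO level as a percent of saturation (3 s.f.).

% saturation = C/C_s × 100 = 8.83/11.3 × 100 = 78.1 %.

78.1 % saturation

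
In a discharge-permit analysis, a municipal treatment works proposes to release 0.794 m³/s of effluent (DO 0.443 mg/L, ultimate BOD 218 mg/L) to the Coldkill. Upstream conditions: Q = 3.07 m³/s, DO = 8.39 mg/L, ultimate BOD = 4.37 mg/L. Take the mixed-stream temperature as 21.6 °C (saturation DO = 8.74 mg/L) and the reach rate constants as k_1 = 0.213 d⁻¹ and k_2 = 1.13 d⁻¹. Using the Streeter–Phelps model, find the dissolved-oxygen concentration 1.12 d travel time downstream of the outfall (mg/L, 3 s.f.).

DO ≈ 2.51 mg/L

Mixed DO = (3.07×8.39 + 0.794×0.443)/(3.07+0.794) = 26.11/3.864 = 6.757 mg/L.
Mixed L₀ = (3.07×4.37 + 0.794×218)/(3.864) = 186.5/3.864 = 48.27 mg/L.
Initial deficit D₀ = C_s − DO₀ = 8.74 − 6.757 = 1.983 mg/L.
D(1.12) = [0.213×48.27/(1.13−0.213)](e^(−0.213×1.12) − e^(−1.13×1.12)) + 1.983 e^(−1.13×1.12)
= 11.21 × (0.7878 − 0.2821) + 1.983 × 0.2821 = 6.229 mg/L.
DO = 8.74 − 6.229 = 2.511 mg/L.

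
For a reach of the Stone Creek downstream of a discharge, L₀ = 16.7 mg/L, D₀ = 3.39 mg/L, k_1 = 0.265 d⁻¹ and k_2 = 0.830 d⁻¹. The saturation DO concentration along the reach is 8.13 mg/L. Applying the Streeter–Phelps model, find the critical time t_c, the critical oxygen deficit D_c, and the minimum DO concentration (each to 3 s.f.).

t_c ≈ 1.02 d; D_c ≈ 4.07 mg/L; min DO ≈ 4.06 mg/L

With k_2/k_1 = 3.132 and 1 − D₀(k_2−k_1)/(k_1 L₀) = 0.5672,
t_c = ln(3.132 × 0.5672) / (0.830 − 0.265) = ln(1.777) / 0.5650 = 0.5747/0.5650 = 1.017 d.
L(t_c) = L₀ e^(−k_1 t_c) = 16.7 × 0.7637 = 12.75 mg/L, and at the critical point k_2 D_c = k_1 L, so D_c = (0.265/0.830) × 12.75 = 4.072 mg/L.
Minimum DO = C_s − D_c = 8.13 − 4.072 = 4.058 mg/L.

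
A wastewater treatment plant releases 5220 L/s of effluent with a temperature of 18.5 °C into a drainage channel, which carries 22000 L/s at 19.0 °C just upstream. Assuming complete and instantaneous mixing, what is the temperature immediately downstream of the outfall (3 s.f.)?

18.9 °C

Flow-weighted mixing: C = (Q_r C_r + Q_w C_w)/(Q_r + Q_w)
= (22000×19.0 + 5220×18.5)/(22000 + 5220) = 514600/27220 = 18.90 °C.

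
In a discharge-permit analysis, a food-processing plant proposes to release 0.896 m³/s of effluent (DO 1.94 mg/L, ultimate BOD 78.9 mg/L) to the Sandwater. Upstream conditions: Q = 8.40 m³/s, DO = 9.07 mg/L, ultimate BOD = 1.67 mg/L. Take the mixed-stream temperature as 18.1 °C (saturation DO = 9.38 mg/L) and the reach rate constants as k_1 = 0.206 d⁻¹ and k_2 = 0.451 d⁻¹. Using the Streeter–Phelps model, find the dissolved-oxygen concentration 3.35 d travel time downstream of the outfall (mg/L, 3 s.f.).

DO ≈ 7.01 mg/L

Mixed DO = (8.40×9.07 + 0.896×1.94)/(8.40+0.896) = 77.93/9.296 = 8.383 mg/L.
Mixed L₀ = (8.40×1.67 + 0.896×78.9)/(9.296) = 84.72/9.296 = 9.114 mg/L.
Initial deficit D₀ = C_s − DO₀ = 9.38 − 8.383 = 0.9972 mg/L.
D(3.35) = [0.206×9.114/(0.451−0.206)](e^(−0.206×3.35) − e^(−0.451×3.35)) + 0.9972 e^(−0.451×3.35)
= 7.663 × (0.5015 − 0.2207) + 0.9972 × 0.2207 = 2.372 mg/L.
DO = 9.38 − 2.372 = 7.008 mg/L.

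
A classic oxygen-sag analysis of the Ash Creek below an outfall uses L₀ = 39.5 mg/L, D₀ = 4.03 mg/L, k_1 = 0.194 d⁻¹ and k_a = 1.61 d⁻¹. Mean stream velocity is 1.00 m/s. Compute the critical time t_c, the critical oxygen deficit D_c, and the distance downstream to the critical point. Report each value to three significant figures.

At the critical point dD/dt = 0, so k_1 L₀ e^(−k_1 t) = k_a D. Substituting D(t) from the Streeter–Phelps equation and solving for t gives
t_c = ln[(k_a/k_1)(1 − D₀(k_a−k_1)/(k_1 L₀))] / (k_a−k_1).
Here k_a−k_1 = 1.416 d⁻¹ and 1 − D₀(k_a−k_1)/(k_1 L₀) = 1 − 4.03×1.416/(0.194×39.5) = 0.2553, so
t_c = ln(8.299 × 0.2553) / 1.416 = 0.7509 / 1.416 = 0.5303 d.
D_c = (k_1/k_a) L₀ e^(−k_1 t_c) = (0.194/1.61) × 39.5 × e^(−0.194×0.5303) = 0.1205 × 39.5 × 0.9022 = 4.294 mg/L.
x_c = v t_c = 1.00 m/s × 0.5303 d × 86400 s/d = 45820 m ≈ 45.8 km.

t_c ≈ 0.530 d; D_c ≈ 4.29 mg/L; x_c ≈ 45.8 km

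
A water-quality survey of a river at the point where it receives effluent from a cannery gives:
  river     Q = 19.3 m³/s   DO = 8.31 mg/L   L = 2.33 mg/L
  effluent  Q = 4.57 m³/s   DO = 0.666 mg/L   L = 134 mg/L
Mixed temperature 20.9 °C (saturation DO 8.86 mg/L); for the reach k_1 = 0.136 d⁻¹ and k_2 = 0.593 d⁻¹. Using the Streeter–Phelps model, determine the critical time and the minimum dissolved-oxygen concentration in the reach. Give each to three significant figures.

Mixed DO = (19.3×8.31 + 4.57×0.666)/(19.3+4.57) = 163.4/23.87 = 6.847 mg/L.
Mixed L₀ = (19.3×2.33 + 4.57×134)/(23.87) = 657.3/23.87 = 27.54 mg/L.
Initial deficit D₀ = C_s − DO₀ = 8.86 − 6.847 = 2.013 mg/L.
t_c = (1/0.4570) ln[(0.593/0.136)(1 − 2.013×0.4570/(0.136×27.54))] = 2.188 × ln(3.289) = 2.605 d.
D_c = (0.136/0.593) × 27.54 × e^(−0.136×2.605) = 0.2293 × 27.54 × 0.7017 = 4.432 mg/L.
Minimum DO = 8.86 − 4.432 = 4.428 mg/L.

t_c ≈ 2.61 d; minimum DO ≈ 4.43 mg/L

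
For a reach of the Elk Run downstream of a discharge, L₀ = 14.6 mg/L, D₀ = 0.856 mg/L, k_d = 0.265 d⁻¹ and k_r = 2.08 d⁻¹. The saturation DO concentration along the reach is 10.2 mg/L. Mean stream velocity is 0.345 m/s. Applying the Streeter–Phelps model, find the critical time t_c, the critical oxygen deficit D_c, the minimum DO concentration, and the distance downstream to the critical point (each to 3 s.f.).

t_c ≈ 0.852 d; D_c ≈ 1.48 mg/L; min DO ≈ 8.72 mg/L; x_c ≈ 25.4 km

At the critical point dD/dt = 0, so k_d L₀ e^(−k_d t) = k_r D. Substituting D(t) from the Streeter–Phelps equation and solving for t gives
t_c = ln[(k_r/k_d)(1 − D₀(k_r−k_d)/(k_d L₀))] / (k_r−k_d).
Here k_r−k_d = 1.815 d⁻¹ and 1 − D₀(k_r−k_d)/(k_d L₀) = 1 − 0.856×1.815/(0.265×14.6) = 0.5984, so
t_c = ln(7.849 × 0.5984) / 1.815 = 1.547 / 1.815 = 0.8523 d.
L(t_c) = L₀ e^(−k_d t_c) = 14.6 × 0.7978 = 11.65 mg/L, and at the critical point k_r D_c = k_d L, so D_c = (0.265/2.08) × 11.65 = 1.484 mg/L.
Minimum DO = C_s − D_c = 10.2 − 1.484 = 8.716 mg/L.
x_c = v t_c = 0.345 m/s × 0.8523 d × 86400 s/d = 25410 m ≈ 25.4 km.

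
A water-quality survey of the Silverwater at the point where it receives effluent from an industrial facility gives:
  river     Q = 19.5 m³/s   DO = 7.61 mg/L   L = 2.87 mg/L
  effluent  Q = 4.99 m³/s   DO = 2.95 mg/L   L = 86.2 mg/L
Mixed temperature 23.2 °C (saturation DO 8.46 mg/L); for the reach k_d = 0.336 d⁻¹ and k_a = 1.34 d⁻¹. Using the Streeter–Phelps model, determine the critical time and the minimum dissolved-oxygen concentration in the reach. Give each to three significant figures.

t_c ≈ 1.06 d; minimum DO ≈ 4.98 mg/L

Mixed DO = (19.5×7.61 + 4.99×2.95)/(19.5+4.99) = 163.1/24.49 = 6.660 mg/L.
Mixed L₀ = (19.5×2.87 + 4.99×86.2)/(24.49) = 486.1/24.49 = 19.85 mg/L.
Initial deficit D₀ = C_s − DO₀ = 8.46 − 6.660 = 1.800 mg/L.
t_c = (1/1.004) ln[(1.34/0.336)(1 − 1.800×1.004/(0.336×19.85))] = 0.9960 × ln(2.908) = 1.063 d.
D_c = (0.336/1.34) × 19.85 × e^(−0.336×1.063) = 0.2507 × 19.85 × 0.6996 = 3.482 mg/L.
Minimum DO = 8.46 − 3.482 = 4.978 mg/L.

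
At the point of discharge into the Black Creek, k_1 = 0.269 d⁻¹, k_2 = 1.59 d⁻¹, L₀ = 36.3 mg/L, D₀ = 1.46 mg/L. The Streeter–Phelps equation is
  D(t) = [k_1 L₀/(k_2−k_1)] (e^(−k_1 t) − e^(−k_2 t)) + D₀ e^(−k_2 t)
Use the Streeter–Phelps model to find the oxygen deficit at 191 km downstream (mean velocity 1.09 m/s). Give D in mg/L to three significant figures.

D ≈ 4.05 mg/L

Travel time t = x/v = 191 km / (1.09 m/s) = 191000 m / 1.09 m/s = 175200 s = 2.028 d.
k_1 L₀/(k_2−k_1) = 0.269×36.3/(1.59−0.269) = 9.765/1.321 = 7.392 mg/L.
e^(−k_1 t) = e^(−0.269×2.028) = 0.5795; e^(−k_2 t) = e^(−1.59×2.028) = 0.03977.
D = 7.392 × (0.5795 − 0.03977) + 1.46 × 0.03977 = 3.990 + 0.05806 = 4.048 mg/L.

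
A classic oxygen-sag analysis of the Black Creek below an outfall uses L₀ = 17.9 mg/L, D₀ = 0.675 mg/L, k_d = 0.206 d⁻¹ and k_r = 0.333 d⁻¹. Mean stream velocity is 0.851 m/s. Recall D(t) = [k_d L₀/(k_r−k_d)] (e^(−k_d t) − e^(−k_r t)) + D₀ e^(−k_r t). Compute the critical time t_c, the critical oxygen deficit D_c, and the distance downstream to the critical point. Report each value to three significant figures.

t_c ≈ 3.60 d; D_c ≈ 5.28 mg/L; x_c ≈ 264 km

At the critical point dD/dt = 0, so k_d L₀ e^(−k_d t) = k_r D. Substituting D(t) from the Streeter–Phelps equation and solving for t gives
t_c = ln[(k_r/k_d)(1 − D₀(k_r−k_d)/(k_d L₀))] / (k_r−k_d).
Here k_r−k_d = 0.1270 d⁻¹ and 1 − D₀(k_r−k_d)/(k_d L₀) = 1 − 0.675×0.1270/(0.206×17.9) = 0.9768, so
t_c = ln(1.617 × 0.9768) / 0.1270 = 0.4567 / 0.1270 = 3.596 d.
L(t_c) = L₀ e^(−k_d t_c) = 17.9 × 0.4767 = 8.533 mg/L, and at the critical point k_r D_c = k_d L, so D_c = (0.206/0.333) × 8.533 = 5.279 mg/L.
x_c = v t_c = 0.851 m/s × 3.596 d × 86400 s/d = 264400 m ≈ 264 km.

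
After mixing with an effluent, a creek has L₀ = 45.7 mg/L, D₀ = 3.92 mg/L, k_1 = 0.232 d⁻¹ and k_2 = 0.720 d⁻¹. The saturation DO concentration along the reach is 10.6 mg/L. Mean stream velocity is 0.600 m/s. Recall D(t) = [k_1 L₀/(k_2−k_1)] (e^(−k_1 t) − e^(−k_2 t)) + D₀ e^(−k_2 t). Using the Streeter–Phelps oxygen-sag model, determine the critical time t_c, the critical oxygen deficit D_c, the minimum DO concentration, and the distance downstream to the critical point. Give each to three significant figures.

t_c = [1/(k_2−k_1)] ln[(k_2/k_1)(1 − D₀(k_2−k_1)/(k_1 L₀))]
= [1/(0.720−0.232)] ln[(0.720/0.232)(1 − 3.92×0.4880/(0.232×45.7))]
= (1/0.4880) ln[3.103 × 0.8196] = 2.049 × ln(2.544) = 2.049 × 0.9335 = 1.913 d.
L(t_c) = L₀ e^(−k_1 t_c) = 45.7 × 0.6416 = 29.32 mg/L, and at the critical point k_2 D_c = k_1 L, so D_c = (0.232/0.720) × 29.32 = 9.448 mg/L.
Minimum DO = C_s − D_c = 10.6 − 9.448 = 1.152 mg/L.
x_c = v t_c = 0.600 m/s × 1.913 d × 86400 s/d = 99170 m ≈ 99.2 km.

t_c ≈ 1.91 d; D_c ≈ 9.45 mg/L; min DO ≈ 1.15 mg/L; x_c ≈ 99.2 km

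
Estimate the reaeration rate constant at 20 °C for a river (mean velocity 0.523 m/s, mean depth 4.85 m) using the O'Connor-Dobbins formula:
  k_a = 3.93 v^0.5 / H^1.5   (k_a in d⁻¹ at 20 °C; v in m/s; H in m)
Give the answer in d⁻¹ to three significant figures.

k_a ≈ 0.266 d⁻¹

k_a = 3.93 × 0.523^0.5 / 4.85^1.5 = 3.93 × 0.7232 / 10.68 = 0.2661 d⁻¹.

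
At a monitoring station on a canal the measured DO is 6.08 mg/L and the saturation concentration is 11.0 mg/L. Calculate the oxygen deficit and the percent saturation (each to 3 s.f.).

D = C_s − C = 11.0 − 6.08 = 4.92 mg/L.
% saturation = 6.08/11.0 × 100 = 55.3 %.

D ≈ 4.92 mg/L; 55.3 % saturation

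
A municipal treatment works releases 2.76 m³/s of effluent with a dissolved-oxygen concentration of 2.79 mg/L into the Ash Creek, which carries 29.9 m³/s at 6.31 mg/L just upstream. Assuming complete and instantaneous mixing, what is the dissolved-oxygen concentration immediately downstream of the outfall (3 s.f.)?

6.01 mg/L

Flow-weighted mixing: C = (Q_r C_r + Q_w C_w)/(Q_r + Q_w)
= (29.9×6.31 + 2.76×2.79)/(29.9 + 2.76) = 196.4/32.66 = 6.013 mg/L.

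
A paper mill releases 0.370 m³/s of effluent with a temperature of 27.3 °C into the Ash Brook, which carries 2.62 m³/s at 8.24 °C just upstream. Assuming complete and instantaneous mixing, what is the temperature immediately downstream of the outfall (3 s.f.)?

Flow-weighted mixing: C = (Q_r C_r + Q_w C_w)/(Q_r + Q_w)
= (2.62×8.24 + 0.370×27.3)/(2.62 + 0.370) = 31.69/2.990 = 10.60 °C.

10.6 °C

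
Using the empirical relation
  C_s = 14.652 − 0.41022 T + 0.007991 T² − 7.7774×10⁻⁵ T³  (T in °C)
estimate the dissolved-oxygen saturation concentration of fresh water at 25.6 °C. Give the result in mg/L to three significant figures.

C_s ≈ 8.08 mg/L

C_s = 14.652 − 0.41022×25.6 + 0.007991×25.6² − 7.7774×10⁻⁵×25.6³ = 8.083 mg/L.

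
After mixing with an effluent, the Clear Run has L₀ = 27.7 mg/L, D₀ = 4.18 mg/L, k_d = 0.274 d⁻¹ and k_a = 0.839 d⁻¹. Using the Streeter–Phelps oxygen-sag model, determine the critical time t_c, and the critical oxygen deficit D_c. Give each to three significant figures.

t_c ≈ 1.32 d; D_c ≈ 6.30 mg/L

With k_a/k_d = 3.062 and 1 − D₀(k_a−k_d)/(k_d L₀) = 0.6888,
t_c = ln(3.062 × 0.6888) / (0.839 − 0.274) = ln(2.109) / 0.5650 = 0.7463/0.5650 = 1.321 d.
D_c = (k_d/k_a) L₀ e^(−k_d t_c) = (0.274/0.839) × 27.7 × e^(−0.274×1.321) = 0.3266 × 27.7 × 0.6963 = 6.299 mg/L.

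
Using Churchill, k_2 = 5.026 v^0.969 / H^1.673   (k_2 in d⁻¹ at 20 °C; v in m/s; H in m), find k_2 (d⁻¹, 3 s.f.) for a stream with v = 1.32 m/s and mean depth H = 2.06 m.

k_2 ≈ 1.96 d⁻¹

k_2 = 5.026 × 1.32^0.969 / 2.06^1.673 = 5.026 × 1.309 / 3.350 = 1.963 d⁻¹.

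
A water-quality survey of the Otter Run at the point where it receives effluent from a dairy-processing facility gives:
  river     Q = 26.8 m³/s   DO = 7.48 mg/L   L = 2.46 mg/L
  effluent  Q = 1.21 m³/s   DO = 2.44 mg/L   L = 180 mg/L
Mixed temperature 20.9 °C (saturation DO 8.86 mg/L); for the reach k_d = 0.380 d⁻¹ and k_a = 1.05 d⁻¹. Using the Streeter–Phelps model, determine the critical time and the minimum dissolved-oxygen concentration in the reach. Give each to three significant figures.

t_c ≈ 1.03 d; minimum DO ≈ 6.38 mg/L

Mixed DO = (26.8×7.48 + 1.21×2.44)/(26.8+1.21) = 203.4/28.01 = 7.262 mg/L.
Mixed L₀ = (26.8×2.46 + 1.21×180)/(28.01) = 283.7/28.01 = 10.13 mg/L.
Initial deficit D₀ = C_s − DO₀ = 8.86 − 7.262 = 1.598 mg/L.
t_c = (1/0.6700) ln[(1.05/0.380)(1 − 1.598×0.6700/(0.380×10.13))] = 1.493 × ln(1.995) = 1.031 d.
D_c = (0.380/1.05) × 10.13 × e^(−0.380×1.031) = 0.3619 × 10.13 × 0.6760 = 2.478 mg/L.
Minimum DO = 8.86 − 2.478 = 6.382 mg/L.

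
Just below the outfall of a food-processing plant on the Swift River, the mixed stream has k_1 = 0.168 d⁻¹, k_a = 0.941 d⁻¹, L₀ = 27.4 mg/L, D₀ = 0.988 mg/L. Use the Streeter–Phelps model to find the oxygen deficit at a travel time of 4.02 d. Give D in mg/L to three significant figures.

k_1 L₀/(k_a−k_1) = 0.168×27.4/(0.941−0.168) = 4.603/0.7730 = 5.955 mg/L.
e^(−k_1 t) = e^(−0.168×4.020) = 0.5090; e^(−k_a t) = e^(−0.941×4.020) = 0.02276.
D = 5.955 × (0.5090 − 0.02276) + 0.988 × 0.02276 = 2.895 + 0.02249 = 2.918 mg/L.

D ≈ 2.92 mg/L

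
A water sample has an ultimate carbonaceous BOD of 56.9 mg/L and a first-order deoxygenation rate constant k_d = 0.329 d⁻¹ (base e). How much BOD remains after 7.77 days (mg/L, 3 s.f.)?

L_t = L₀ e^(−k_d t) = 56.9 × e^(−0.329×7.77) = 56.9 × 0.07759 = 4.415 mg/L.

L ≈ 4.41 mg/L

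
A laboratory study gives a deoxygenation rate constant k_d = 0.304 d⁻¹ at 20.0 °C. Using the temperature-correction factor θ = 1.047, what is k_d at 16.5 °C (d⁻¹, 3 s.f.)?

k_d ≈ 0.259 d⁻¹

k_d(T₂) = k_d(T₁) · θ^(T₂−T₁) = 0.304 × 1.047^(16.5−20.0)
= 0.304 × 1.047^-3.50 = 0.304 × 0.8515 = 0.2589 d⁻¹.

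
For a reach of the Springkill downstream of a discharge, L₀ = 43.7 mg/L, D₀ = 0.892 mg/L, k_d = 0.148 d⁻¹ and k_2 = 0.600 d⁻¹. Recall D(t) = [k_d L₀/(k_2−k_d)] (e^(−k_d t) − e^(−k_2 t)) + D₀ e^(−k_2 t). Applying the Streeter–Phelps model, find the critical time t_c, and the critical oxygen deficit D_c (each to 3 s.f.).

t_c ≈ 2.95 d; D_c ≈ 6.96 mg/L

t_c = [1/(k_2−k_d)] ln[(k_2/k_d)(1 − D₀(k_2−k_d)/(k_d L₀))]
= [1/(0.600−0.148)] ln[(0.600/0.148)(1 − 0.892×0.4520/(0.148×43.7))]
= (1/0.4520) ln[4.054 × 0.9377] = 2.212 × ln(3.801) = 2.212 × 1.335 = 2.954 d.
L(t_c) = L₀ e^(−k_d t_c) = 43.7 × 0.6458 = 28.22 mg/L, and at the critical point k_2 D_c = k_d L, so D_c = (0.148/0.600) × 28.22 = 6.961 mg/L.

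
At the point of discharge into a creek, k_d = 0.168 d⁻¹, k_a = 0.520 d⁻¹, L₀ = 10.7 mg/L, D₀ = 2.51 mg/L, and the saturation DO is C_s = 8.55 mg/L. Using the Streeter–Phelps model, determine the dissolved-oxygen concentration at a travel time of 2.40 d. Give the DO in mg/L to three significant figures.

DO ≈ 5.88 mg/L

k_d L₀/(k_a−k_d) = 0.168×10.7/(0.520−0.168) = 1.798/0.3520 = 5.107 mg/L.
e^(−k_d t) = e^(−0.168×2.400) = 0.6682; e^(−k_a t) = e^(−0.520×2.400) = 0.2871.
D = 5.107 × (0.6682 − 0.2871) + 2.51 × 0.2871 = 1.946 + 0.7206 = 2.667 mg/L.
DO = C_s − D = 8.55 − 2.667 = 5.883 mg/L.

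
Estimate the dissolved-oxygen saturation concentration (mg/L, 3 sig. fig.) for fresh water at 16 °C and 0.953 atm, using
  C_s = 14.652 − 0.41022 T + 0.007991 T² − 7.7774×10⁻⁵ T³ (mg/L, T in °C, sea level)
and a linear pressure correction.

At sea level: C_s = 14.652 − 0.41022×16 + 0.007991×16² − 7.7774×10⁻⁵×16³ = 9.816 mg/L.
Pressure correction: C_s' = 9.816 × 0.953 = 9.354 mg/L.

C_s ≈ 9.35 mg/L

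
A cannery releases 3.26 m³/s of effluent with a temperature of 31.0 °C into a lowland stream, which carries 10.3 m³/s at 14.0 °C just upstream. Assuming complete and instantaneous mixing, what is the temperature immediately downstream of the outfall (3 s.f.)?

Flow-weighted mixing: C = (Q_r C_r + Q_w C_w)/(Q_r + Q_w)
= (10.3×14.0 + 3.26×31.0)/(10.3 + 3.26) = 245.3/13.56 = 18.09 °C.

18.1 °C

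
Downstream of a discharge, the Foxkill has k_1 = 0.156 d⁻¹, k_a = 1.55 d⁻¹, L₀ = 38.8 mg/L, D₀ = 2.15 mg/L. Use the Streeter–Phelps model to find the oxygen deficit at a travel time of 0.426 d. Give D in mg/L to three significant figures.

k_1 L₀/(k_a−k_1) = 0.156×38.8/(1.55−0.156) = 6.053/1.394 = 4.342 mg/L.
e^(−k_1 t) = e^(−0.156×0.4260) = 0.9357; e^(−k_a t) = e^(−1.55×0.4260) = 0.5167.
D = 4.342 × (0.9357 − 0.5167) + 2.15 × 0.5167 = 1.819 + 1.111 = 2.930 mg/L.

D ≈ 2.93 mg/L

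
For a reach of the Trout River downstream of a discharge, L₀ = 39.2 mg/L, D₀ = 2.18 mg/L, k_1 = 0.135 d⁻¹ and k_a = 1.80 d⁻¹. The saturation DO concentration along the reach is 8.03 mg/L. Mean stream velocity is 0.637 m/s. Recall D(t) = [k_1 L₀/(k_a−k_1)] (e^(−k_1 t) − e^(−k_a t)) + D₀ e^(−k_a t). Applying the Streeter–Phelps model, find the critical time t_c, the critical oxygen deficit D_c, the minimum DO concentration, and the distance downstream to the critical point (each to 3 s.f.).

With k_a/k_1 = 13.33 and 1 − D₀(k_a−k_1)/(k_1 L₀) = 0.3141,
t_c = ln(13.33 × 0.3141) / (1.80 − 0.135) = ln(4.188) / 1.665 = 1.432/1.665 = 0.8602 d.
D_c = (k_1/k_a) L₀ e^(−k_1 t_c) = (0.135/1.80) × 39.2 × e^(−0.135×0.8602) = 0.07500 × 39.2 × 0.8904 = 2.618 mg/L.
Minimum DO = C_s − D_c = 8.03 − 2.618 = 5.412 mg/L.
x_c = v t_c = 0.637 m/s × 0.8602 d × 86400 s/d = 47340 m ≈ 47.3 km.

t_c ≈ 0.860 d; D_c ≈ 2.62 mg/L; min DO ≈ 5.41 mg/L; x_c ≈ 47.3 km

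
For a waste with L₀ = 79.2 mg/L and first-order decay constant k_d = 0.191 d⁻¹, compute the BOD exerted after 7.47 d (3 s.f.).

y_t = L₀(1 − e^(−k_d t)) = 79.2 × (1 − e^(−0.191×7.47))
= 79.2 × (1 − 0.2401) = 79.2 × 0.7599 = 60.19 mg/L.

y ≈ 60.2 mg/L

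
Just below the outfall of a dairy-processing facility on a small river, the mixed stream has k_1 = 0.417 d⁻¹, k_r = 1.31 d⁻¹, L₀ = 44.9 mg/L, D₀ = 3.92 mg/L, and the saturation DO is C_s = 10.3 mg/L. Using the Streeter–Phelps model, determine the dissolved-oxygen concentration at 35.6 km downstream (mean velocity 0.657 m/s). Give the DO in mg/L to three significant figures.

Travel time t = x/v = 35.6 km / (0.657 m/s) = 35600 m / 0.657 m/s = 54190 s = 0.6271 d.
k_1 L₀/(k_r−k_1) = 0.417×44.9/(1.31−0.417) = 18.72/0.8930 = 20.97 mg/L.
e^(−k_1 t) = e^(−0.417×0.6271) = 0.7699; e^(−k_r t) = e^(−1.31×0.6271) = 0.4397.
D = 20.97 × (0.7699 − 0.4397) + 3.92 × 0.4397 = 6.922 + 1.724 = 8.646 mg/L.
DO = C_s − D = 10.3 − 8.646 = 1.654 mg/L.

DO ≈ 1.65 mg/L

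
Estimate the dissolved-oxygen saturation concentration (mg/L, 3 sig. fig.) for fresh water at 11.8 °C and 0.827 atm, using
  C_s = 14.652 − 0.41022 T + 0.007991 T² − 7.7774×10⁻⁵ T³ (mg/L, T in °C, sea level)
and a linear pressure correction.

C_s ≈ 8.93 mg/L

At sea level: C_s = 14.652 − 0.41022×11.8 + 0.007991×11.8² − 7.7774×10⁻⁵×11.8³ = 10.80 mg/L.
Pressure correction: C_s' = 10.80 × 0.827 = 8.929 mg/L.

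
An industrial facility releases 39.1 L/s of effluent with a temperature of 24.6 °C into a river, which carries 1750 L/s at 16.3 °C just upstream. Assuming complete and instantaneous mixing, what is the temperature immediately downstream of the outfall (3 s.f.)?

16.5 °C

Flow-weighted mixing: C = (Q_r C_r + Q_w C_w)/(Q_r + Q_w)
= (1750×16.3 + 39.1×24.6)/(1750 + 39.1) = 29490/1789 = 16.48 °C.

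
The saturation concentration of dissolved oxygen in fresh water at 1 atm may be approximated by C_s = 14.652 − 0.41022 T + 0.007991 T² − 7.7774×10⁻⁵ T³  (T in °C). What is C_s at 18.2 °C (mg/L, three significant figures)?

C_s ≈ 9.36 mg/L

C_s = 14.652 − 0.41022×18.2 + 0.007991×18.2² − 7.7774×10⁻⁵×18.2³ = 9.364 mg/L.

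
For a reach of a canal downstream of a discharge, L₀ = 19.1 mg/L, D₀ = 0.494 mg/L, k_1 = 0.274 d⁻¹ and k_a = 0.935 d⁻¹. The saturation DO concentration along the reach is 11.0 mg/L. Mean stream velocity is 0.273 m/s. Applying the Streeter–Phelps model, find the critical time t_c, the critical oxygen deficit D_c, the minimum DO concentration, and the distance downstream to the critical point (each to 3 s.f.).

t_c ≈ 1.76 d; D_c ≈ 3.46 mg/L; min DO ≈ 7.54 mg/L; x_c ≈ 41.5 km

With k_a/k_1 = 3.412 and 1 − D₀(k_a−k_1)/(k_1 L₀) = 0.9376,
t_c = ln(3.412 × 0.9376) / (0.935 − 0.274) = ln(3.199) / 0.6610 = 1.163/0.6610 = 1.759 d.
D_c = (k_1/k_a) L₀ e^(−k_1 t_c) = (0.274/0.935) × 19.1 × e^(−0.274×1.759) = 0.2930 × 19.1 × 0.6175 = 3.456 mg/L.
Minimum DO = C_s − D_c = 11.0 − 3.456 = 7.544 mg/L.
x_c = v t_c = 0.273 m/s × 1.759 d × 86400 s/d = 41500 m ≈ 41.5 km.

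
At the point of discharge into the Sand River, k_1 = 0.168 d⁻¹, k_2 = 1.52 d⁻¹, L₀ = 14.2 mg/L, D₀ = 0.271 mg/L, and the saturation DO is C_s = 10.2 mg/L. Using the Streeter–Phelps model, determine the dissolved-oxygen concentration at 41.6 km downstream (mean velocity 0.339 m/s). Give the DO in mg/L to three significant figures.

Travel time t = x/v = 41.6 km / (0.339 m/s) = 41600 m / 0.339 m/s = 122700 s = 1.420 d.
k_1 L₀/(k_2−k_1) = 0.168×14.2/(1.52−0.168) = 2.386/1.352 = 1.764 mg/L.
e^(−k_1 t) = e^(−0.168×1.420) = 0.7877; e^(−k_2 t) = e^(−1.52×1.420) = 0.1155.
D = 1.764 × (0.7877 − 0.1155) + 0.271 × 0.1155 = 1.186 + 0.03129 = 1.217 mg/L.
DO = C_s − D = 10.2 − 1.217 = 8.983 mg/L.

DO ≈ 8.98 mg/L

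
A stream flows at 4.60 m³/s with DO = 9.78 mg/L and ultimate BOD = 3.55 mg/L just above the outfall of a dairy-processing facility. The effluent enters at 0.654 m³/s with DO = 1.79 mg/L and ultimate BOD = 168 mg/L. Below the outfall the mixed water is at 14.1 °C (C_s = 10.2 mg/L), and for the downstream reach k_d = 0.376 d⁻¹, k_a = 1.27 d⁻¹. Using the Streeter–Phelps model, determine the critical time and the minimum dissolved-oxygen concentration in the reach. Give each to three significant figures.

t_c ≈ 1.19 d; minimum DO ≈ 5.66 mg/L

Mixed DO = (4.60×9.78 + 0.654×1.79)/(4.60+0.654) = 46.16/5.254 = 8.785 mg/L.
Mixed L₀ = (4.60×3.55 + 0.654×168)/(5.254) = 126.2/5.254 = 24.02 mg/L.
Initial deficit D₀ = C_s − DO₀ = 10.2 − 8.785 = 1.415 mg/L.
t_c = (1/0.8940) ln[(1.27/0.376)(1 − 1.415×0.8940/(0.376×24.02))] = 1.119 × ln(2.905) = 1.193 d.
D_c = (0.376/1.27) × 24.02 × e^(−0.376×1.193) = 0.2961 × 24.02 × 0.6386 = 4.541 mg/L.
Minimum DO = 10.2 − 4.541 = 5.659 mg/L.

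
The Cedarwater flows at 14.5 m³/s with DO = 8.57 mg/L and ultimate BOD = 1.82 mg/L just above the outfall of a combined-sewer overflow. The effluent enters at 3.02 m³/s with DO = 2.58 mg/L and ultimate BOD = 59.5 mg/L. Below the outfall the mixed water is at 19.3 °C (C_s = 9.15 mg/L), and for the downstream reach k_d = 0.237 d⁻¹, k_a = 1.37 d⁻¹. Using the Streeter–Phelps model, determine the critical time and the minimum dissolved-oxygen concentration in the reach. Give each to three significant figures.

Mixed DO = (14.5×8.57 + 3.02×2.58)/(14.5+3.02) = 132.1/17.52 = 7.537 mg/L.
Mixed L₀ = (14.5×1.82 + 3.02×59.5)/(17.52) = 206.1/17.52 = 11.76 mg/L.
Initial deficit D₀ = C_s − DO₀ = 9.15 − 7.537 = 1.613 mg/L.
t_c = (1/1.133) ln[(1.37/0.237)(1 − 1.613×1.133/(0.237×11.76))] = 0.8826 × ln(1.992) = 0.6083 d.
D_c = (0.237/1.37) × 11.76 × e^(−0.237×0.6083) = 0.1730 × 11.76 × 0.8657 = 1.762 mg/L.
Minimum DO = 9.15 − 1.762 = 7.388 mg/L.

t_c ≈ 0.608 d; minimum DO ≈ 7.39 mg/L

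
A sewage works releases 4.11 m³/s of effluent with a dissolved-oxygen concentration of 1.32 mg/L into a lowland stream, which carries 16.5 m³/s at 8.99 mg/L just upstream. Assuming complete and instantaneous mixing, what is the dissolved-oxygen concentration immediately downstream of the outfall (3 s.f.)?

7.46 mg/L

Flow-weighted mixing: C = (Q_r C_r + Q_w C_w)/(Q_r + Q_w)
= (16.5×8.99 + 4.11×1.32)/(16.5 + 4.11) = 153.8/20.61 = 7.460 mg/L.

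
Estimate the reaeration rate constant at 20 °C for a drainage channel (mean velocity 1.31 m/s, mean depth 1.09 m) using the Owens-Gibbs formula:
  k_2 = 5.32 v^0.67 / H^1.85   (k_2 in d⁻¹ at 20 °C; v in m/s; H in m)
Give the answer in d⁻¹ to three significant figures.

k_2 = 5.32 × 1.31^0.67 / 1.09^1.85 = 5.32 × 1.198 / 1.173 = 5.436 d⁻¹.

k_2 ≈ 5.44 d⁻¹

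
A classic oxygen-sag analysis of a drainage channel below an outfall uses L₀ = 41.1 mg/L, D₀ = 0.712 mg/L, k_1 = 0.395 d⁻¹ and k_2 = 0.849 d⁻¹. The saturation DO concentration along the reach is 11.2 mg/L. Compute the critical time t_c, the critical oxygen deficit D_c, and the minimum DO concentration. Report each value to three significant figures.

t_c ≈ 1.64 d; D_c ≈ 10.0 mg/L; min DO ≈ 1.20 mg/L

t_c = [1/(k_2−k_1)] ln[(k_2/k_1)(1 − D₀(k_2−k_1)/(k_1 L₀))]
= [1/(0.849−0.395)] ln[(0.849/0.395)(1 − 0.712×0.4540/(0.395×41.1))]
= (1/0.4540) ln[2.149 × 0.9801] = 2.203 × ln(2.107) = 2.203 × 0.7451 = 1.641 d.
L(t_c) = L₀ e^(−k_1 t_c) = 41.1 × 0.5230 = 21.49 mg/L, and at the critical point k_2 D_c = k_1 L, so D_c = (0.395/0.849) × 21.49 = 10.00 mg/L.
Minimum DO = C_s − D_c = 11.2 − 10.00 = 1.200 mg/L.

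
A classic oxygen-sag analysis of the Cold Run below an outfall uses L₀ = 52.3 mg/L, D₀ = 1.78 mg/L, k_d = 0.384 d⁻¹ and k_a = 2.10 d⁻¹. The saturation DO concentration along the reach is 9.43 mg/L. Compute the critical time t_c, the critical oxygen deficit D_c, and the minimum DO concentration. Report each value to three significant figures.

t_c = [1/(k_a−k_d)] ln[(k_a/k_d)(1 − D₀(k_a−k_d)/(k_d L₀))]
= [1/(2.10−0.384)] ln[(2.10/0.384)(1 − 1.78×1.716/(0.384×52.3))]
= (1/1.716) ln[5.469 × 0.8479] = 0.5828 × ln(4.637) = 0.5828 × 1.534 = 0.8940 d.
D_c = (k_d/k_a) L₀ e^(−k_d t_c) = (0.384/2.10) × 52.3 × e^(−0.384×0.8940) = 0.1829 × 52.3 × 0.7094 = 6.785 mg/L.
Minimum DO = C_s − D_c = 9.43 − 6.785 = 2.645 mg/L.

t_c ≈ 0.894 d; D_c ≈ 6.78 mg/L; min DO ≈ 2.65 mg/L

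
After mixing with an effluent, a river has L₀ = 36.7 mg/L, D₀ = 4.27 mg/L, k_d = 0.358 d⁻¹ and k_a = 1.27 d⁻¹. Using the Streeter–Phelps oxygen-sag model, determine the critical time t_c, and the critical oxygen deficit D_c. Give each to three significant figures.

With k_a/k_d = 3.547 and 1 − D₀(k_a−k_d)/(k_d L₀) = 0.7036,
t_c = ln(3.547 × 0.7036) / (1.27 − 0.358) = ln(2.496) / 0.9120 = 0.9147/0.9120 = 1.003 d.
L(t_c) = L₀ e^(−k_d t_c) = 36.7 × 0.6983 = 25.63 mg/L, and at the critical point k_a D_c = k_d L, so D_c = (0.358/1.27) × 25.63 = 7.225 mg/L.

t_c ≈ 1.00 d; D_c ≈ 7.22 mg/L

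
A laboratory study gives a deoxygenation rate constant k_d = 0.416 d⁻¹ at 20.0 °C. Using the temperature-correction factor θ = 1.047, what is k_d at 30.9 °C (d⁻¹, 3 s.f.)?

k_d ≈ 0.686 d⁻¹

k_d(T₂) = k_d(T₁) · θ^(T₂−T₁) = 0.416 × 1.047^(30.9−20.0)
= 0.416 × 1.047^10.9 = 0.416 × 1.650 = 0.6863 d⁻¹.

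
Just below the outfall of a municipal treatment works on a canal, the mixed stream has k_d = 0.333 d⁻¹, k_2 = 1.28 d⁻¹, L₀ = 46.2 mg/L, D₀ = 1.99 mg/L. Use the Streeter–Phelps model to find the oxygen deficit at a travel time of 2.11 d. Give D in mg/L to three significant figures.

k_d L₀/(k_2−k_d) = 0.333×46.2/(1.28−0.333) = 15.38/0.9470 = 16.25 mg/L.
e^(−k_d t) = e^(−0.333×2.110) = 0.4953; e^(−k_2 t) = e^(−1.28×2.110) = 0.06715.
D = 16.25 × (0.4953 − 0.06715) + 1.99 × 0.06715 = 6.955 + 0.1336 = 7.089 mg/L.

D ≈ 7.09 mg/L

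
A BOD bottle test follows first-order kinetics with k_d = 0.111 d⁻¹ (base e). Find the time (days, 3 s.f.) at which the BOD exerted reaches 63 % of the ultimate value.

t ≈ 8.96 d

y/L₀ = 1 − e^(−k_d t) = 0.63 ⇒ e^(−k_d t) = 0.370
t = −ln(0.370) / 0.111 = 0.9943 / 0.111 = 8.957 d.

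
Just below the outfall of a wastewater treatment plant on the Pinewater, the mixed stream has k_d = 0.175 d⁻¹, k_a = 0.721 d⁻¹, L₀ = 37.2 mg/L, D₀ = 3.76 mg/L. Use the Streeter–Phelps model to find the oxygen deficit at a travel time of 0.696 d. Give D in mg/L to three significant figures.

k_d L₀/(k_a−k_d) = 0.175×37.2/(0.721−0.175) = 6.510/0.5460 = 11.92 mg/L.
e^(−k_d t) = e^(−0.175×0.6960) = 0.8853; e^(−k_a t) = e^(−0.721×0.6960) = 0.6054.
D = 11.92 × (0.8853 − 0.6054) + 3.76 × 0.6054 = 3.337 + 2.276 = 5.614 mg/L.

D ≈ 5.61 mg/L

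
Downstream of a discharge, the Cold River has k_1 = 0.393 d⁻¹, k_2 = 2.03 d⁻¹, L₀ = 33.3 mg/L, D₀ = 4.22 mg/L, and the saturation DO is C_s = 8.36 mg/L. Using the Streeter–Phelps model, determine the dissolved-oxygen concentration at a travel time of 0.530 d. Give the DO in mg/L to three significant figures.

DO ≈ 3.16 mg/L

k_1 L₀/(k_2−k_1) = 0.393×33.3/(2.03−0.393) = 13.09/1.637 = 7.994 mg/L.
e^(−k_1 t) = e^(−0.393×0.5300) = 0.8120; e^(−k_2 t) = e^(−2.03×0.5300) = 0.3410.
D = 7.994 × (0.8120 − 0.3410) + 4.22 × 0.3410 = 3.765 + 1.439 = 5.204 mg/L.
DO = C_s − D = 8.36 − 5.204 = 3.156 mg/L.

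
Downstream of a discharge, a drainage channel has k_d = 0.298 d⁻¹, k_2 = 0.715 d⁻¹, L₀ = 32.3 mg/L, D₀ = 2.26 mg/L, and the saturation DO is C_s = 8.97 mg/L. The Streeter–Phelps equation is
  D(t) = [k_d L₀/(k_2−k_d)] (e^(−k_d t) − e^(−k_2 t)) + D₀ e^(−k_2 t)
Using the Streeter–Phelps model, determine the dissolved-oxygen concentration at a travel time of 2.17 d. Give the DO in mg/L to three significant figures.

DO ≈ 1.29 mg/L

k_d L₀/(k_2−k_d) = 0.298×32.3/(0.715−0.298) = 9.625/0.4170 = 23.08 mg/L.
e^(−k_d t) = e^(−0.298×2.170) = 0.5238; e^(−k_2 t) = e^(−0.715×2.170) = 0.2119.
D = 23.08 × (0.5238 − 0.2119) + 2.26 × 0.2119 = 7.199 + 0.4789 = 7.678 mg/L.
DO = C_s − D = 8.97 − 7.678 = 1.292 mg/L.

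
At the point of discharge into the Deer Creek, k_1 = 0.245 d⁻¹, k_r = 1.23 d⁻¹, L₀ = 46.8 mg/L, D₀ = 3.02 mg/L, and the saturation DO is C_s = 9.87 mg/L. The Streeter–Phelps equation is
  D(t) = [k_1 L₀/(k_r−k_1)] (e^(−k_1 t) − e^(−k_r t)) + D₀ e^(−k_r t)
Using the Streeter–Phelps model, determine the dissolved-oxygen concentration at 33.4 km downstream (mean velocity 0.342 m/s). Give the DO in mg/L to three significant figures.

DO ≈ 3.19 mg/L

Travel time t = x/v = 33.4 km / (0.342 m/s) = 33400 m / 0.342 m/s = 97660 s = 1.130 d.
k_1 L₀/(k_r−k_1) = 0.245×46.8/(1.23−0.245) = 11.47/0.9850 = 11.64 mg/L.
e^(−k_1 t) = e^(−0.245×1.130) = 0.7581; e^(−k_r t) = e^(−1.23×1.130) = 0.2490.
D = 11.64 × (0.7581 − 0.2490) + 3.02 × 0.2490 = 5.926 + 0.7520 = 6.678 mg/L.
DO = C_s − D = 9.87 − 6.678 = 3.192 mg/L.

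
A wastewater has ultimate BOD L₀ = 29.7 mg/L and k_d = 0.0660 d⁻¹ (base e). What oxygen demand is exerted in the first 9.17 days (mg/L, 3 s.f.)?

y ≈ 13.5 mg/L

y_t = L₀(1 − e^(−k_d t)) = 29.7 × (1 − e^(−0.0660×9.17))
= 29.7 × (1 − 0.5460) = 29.7 × 0.4540 = 13.49 mg/L.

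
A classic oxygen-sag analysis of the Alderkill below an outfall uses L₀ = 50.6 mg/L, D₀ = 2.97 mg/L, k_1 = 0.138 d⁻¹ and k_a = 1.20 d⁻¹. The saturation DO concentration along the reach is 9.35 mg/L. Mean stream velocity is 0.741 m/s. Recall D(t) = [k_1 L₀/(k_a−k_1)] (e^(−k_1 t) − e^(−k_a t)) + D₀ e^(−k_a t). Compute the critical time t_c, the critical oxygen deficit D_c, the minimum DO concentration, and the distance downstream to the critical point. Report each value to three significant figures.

With k_a/k_1 = 8.696 and 1 − D₀(k_a−k_1)/(k_1 L₀) = 0.5483,
t_c = ln(8.696 × 0.5483) / (1.20 − 0.138) = ln(4.768) / 1.062 = 1.562/1.062 = 1.471 d.
L(t_c) = L₀ e^(−k_1 t_c) = 50.6 × 0.8163 = 41.31 mg/L, and at the critical point k_a D_c = k_1 L, so D_c = (0.138/1.20) × 41.31 = 4.750 mg/L.
Minimum DO = C_s − D_c = 9.35 − 4.750 = 4.600 mg/L.
x_c = v t_c = 0.741 m/s × 1.471 d × 86400 s/d = 94160 m ≈ 94.2 km.

t_c ≈ 1.47 d; D_c ≈ 4.75 mg/L; min DO ≈ 4.60 mg/L; x_c ≈ 94.2 km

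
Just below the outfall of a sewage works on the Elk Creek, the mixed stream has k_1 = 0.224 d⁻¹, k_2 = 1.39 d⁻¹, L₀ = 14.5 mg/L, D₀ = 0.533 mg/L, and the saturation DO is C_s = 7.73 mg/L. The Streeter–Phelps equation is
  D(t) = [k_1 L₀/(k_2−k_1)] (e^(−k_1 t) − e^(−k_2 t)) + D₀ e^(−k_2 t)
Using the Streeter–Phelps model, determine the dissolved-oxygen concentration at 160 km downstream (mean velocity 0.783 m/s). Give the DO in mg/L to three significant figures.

Travel time t = x/v = 160 km / (0.783 m/s) = 160000 m / 0.783 m/s = 204300 s = 2.365 d.
k_1 L₀/(k_2−k_1) = 0.224×14.5/(1.39−0.224) = 3.248/1.166 = 2.786 mg/L.
e^(−k_1 t) = e^(−0.224×2.365) = 0.5887; e^(−k_2 t) = e^(−1.39×2.365) = 0.03735.
D = 2.786 × (0.5887 − 0.03735) + 0.533 × 0.03735 = 1.536 + 0.01991 = 1.556 mg/L.
DO = C_s − D = 7.73 − 1.556 = 6.174 mg/L.

DO ≈ 6.17 mg/L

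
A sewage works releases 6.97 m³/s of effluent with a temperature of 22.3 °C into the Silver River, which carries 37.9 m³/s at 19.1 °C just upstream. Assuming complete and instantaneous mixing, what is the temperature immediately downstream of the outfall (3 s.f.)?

19.6 °C

Flow-weighted mixing: C = (Q_r C_r + Q_w C_w)/(Q_r + Q_w)
= (37.9×19.1 + 6.97×22.3)/(37.9 + 6.97) = 879.3/44.87 = 19.60 °C.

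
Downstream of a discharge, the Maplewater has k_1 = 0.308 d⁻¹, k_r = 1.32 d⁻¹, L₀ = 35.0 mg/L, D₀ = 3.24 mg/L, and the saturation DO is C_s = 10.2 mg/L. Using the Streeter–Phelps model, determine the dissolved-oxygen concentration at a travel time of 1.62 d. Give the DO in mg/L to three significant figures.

DO ≈ 4.61 mg/L

k_1 L₀/(k_r−k_1) = 0.308×35.0/(1.32−0.308) = 10.78/1.012 = 10.65 mg/L.
e^(−k_1 t) = e^(−0.308×1.620) = 0.6072; e^(−k_r t) = e^(−1.32×1.620) = 0.1178.
D = 10.65 × (0.6072 − 0.1178) + 3.24 × 0.1178 = 5.212 + 0.3818 = 5.594 mg/L.
DO = C_s − D = 10.2 − 5.594 = 4.606 mg/L.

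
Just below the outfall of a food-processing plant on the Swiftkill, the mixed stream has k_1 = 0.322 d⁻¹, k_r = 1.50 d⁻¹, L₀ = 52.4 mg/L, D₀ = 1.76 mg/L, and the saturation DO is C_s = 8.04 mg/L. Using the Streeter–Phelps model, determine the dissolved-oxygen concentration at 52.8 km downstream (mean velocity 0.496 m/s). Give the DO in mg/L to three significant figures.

Travel time t = x/v = 52.8 km / (0.496 m/s) = 52800 m / 0.496 m/s = 106500 s = 1.232 d.
k_1 L₀/(k_r−k_1) = 0.322×52.4/(1.50−0.322) = 16.87/1.178 = 14.32 mg/L.
e^(−k_1 t) = e^(−0.322×1.232) = 0.6725; e^(−k_r t) = e^(−1.50×1.232) = 0.1575.
D = 14.32 × (0.6725 − 0.1575) + 1.76 × 0.1575 = 7.376 + 0.2773 = 7.653 mg/L.
DO = C_s − D = 8.04 − 7.653 = 0.3865 mg/L.

DO ≈ 0.387 mg/L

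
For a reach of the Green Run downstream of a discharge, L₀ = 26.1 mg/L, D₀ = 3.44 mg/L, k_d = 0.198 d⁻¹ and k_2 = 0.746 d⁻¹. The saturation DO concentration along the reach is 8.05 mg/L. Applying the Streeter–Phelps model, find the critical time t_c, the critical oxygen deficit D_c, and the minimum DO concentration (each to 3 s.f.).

t_c = [1/(k_2−k_d)] ln[(k_2/k_d)(1 − D₀(k_2−k_d)/(k_d L₀))]
= [1/(0.746−0.198)] ln[(0.746/0.198)(1 − 3.44×0.5480/(0.198×26.1))]
= (1/0.5480) ln[3.768 × 0.6352] = 1.825 × ln(2.393) = 1.825 × 0.8727 = 1.592 d.
D_c = (k_d/k_2) L₀ e^(−k_d t_c) = (0.198/0.746) × 26.1 × e^(−0.198×1.592) = 0.2654 × 26.1 × 0.7296 = 5.054 mg/L.
Minimum DO = C_s − D_c = 8.05 − 5.054 = 2.996 mg/L.

t_c ≈ 1.59 d; D_c ≈ 5.05 mg/L; min DO ≈ 3.00 mg/L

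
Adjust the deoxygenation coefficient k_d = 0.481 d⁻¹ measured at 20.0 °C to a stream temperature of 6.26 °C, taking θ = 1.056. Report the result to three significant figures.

k_d(T₂) = k_d(T₁) · θ^(T₂−T₁) = 0.481 × 1.056^(6.26−20.0)
= 0.481 × 1.056^-13.7 = 0.481 × 0.4730 = 0.2275 d⁻¹.

k_d ≈ 0.228 d⁻¹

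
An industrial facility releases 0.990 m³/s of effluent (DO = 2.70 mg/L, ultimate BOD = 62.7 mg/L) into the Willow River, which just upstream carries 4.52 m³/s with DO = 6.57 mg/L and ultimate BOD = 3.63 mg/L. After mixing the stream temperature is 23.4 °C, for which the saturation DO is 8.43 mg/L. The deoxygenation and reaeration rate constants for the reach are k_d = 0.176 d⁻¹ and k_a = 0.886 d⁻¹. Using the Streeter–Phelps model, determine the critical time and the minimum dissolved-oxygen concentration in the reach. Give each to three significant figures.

t_c ≈ 0.465 d; minimum DO ≈ 5.82 mg/L

Mixed DO = (4.52×6.57 + 0.990×2.70)/(4.52+0.990) = 32.37/5.510 = 5.875 mg/L.
Mixed L₀ = (4.52×3.63 + 0.990×62.7)/(5.510) = 78.48/5.510 = 14.24 mg/L.
Initial deficit D₀ = C_s − DO₀ = 8.43 − 5.875 = 2.555 mg/L.
t_c = (1/0.7100) ln[(0.886/0.176)(1 − 2.555×0.7100/(0.176×14.24))] = 1.408 × ln(1.391) = 0.4645 d.
D_c = (0.176/0.886) × 14.24 × e^(−0.176×0.4645) = 0.1986 × 14.24 × 0.9215 = 2.607 mg/L.
Minimum DO = 8.43 − 2.607 = 5.823 mg/L.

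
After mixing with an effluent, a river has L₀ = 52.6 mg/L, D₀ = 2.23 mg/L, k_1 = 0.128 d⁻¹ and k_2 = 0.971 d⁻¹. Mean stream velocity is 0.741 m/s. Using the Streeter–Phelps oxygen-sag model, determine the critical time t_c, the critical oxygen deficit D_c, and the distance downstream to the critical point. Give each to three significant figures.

t_c ≈ 2.02 d; D_c ≈ 5.36 mg/L; x_c ≈ 129 km

t_c = [1/(k_2−k_1)] ln[(k_2/k_1)(1 − D₀(k_2−k_1)/(k_1 L₀))]
= [1/(0.971−0.128)] ln[(0.971/0.128)(1 − 2.23×0.8430/(0.128×52.6))]
= (1/0.8430) ln[7.586 × 0.7208] = 1.186 × ln(5.468) = 1.186 × 1.699 = 2.015 d.
L(t_c) = L₀ e^(−k_1 t_c) = 52.6 × 0.7726 = 40.64 mg/L, and at the critical point k_2 D_c = k_1 L, so D_c = (0.128/0.971) × 40.64 = 5.357 mg/L.
x_c = v t_c = 0.741 m/s × 2.015 d × 86400 s/d = 129000 m ≈ 129 km.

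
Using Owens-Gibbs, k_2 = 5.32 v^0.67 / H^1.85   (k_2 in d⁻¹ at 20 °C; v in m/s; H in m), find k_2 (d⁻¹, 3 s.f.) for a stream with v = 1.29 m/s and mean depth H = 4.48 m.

k_2 ≈ 0.394 d⁻¹

k_2 = 5.32 × 1.29^0.67 / 4.48^1.85 = 5.32 × 1.186 / 16.03 = 0.3937 d⁻¹.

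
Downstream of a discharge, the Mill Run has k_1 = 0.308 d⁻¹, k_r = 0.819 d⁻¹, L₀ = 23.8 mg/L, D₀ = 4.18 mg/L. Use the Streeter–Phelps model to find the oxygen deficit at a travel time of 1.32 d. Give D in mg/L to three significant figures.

D ≈ 6.10 mg/L

k_1 L₀/(k_r−k_1) = 0.308×23.8/(0.819−0.308) = 7.330/0.5110 = 14.35 mg/L.
e^(−k_1 t) = e^(−0.308×1.320) = 0.6659; e^(−k_r t) = e^(−0.819×1.320) = 0.3392.
D = 14.35 × (0.6659 − 0.3392) + 4.18 × 0.3392 = 4.687 + 1.418 = 6.105 mg/L.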